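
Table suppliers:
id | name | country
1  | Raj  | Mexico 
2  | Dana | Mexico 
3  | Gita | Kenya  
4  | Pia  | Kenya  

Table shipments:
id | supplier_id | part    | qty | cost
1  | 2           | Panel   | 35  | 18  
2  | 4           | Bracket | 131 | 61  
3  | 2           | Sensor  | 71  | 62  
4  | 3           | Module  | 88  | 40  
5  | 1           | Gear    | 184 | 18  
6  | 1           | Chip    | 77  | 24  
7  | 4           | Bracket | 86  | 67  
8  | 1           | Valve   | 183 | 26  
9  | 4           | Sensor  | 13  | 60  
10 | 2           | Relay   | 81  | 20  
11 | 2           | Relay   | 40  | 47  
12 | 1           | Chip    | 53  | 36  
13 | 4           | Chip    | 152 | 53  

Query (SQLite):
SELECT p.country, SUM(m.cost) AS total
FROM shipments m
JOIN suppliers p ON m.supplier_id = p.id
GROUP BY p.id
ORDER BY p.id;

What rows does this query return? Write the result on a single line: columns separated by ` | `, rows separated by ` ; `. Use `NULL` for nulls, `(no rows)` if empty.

Mexico | 104 ; Mexico | 147 ; Kenya | 40 ; Kenya | 241

Join each shipments row to its suppliers via supplier_id.
Group joined rows by suppliers.id; compute SUM(m.cost) per group.
  1: ids {5, 6, 8, 12} → SUM(m.cost)=104
  2: ids {1, 3, 10, 11} → SUM(m.cost)=147
  3: ids {4} → SUM(m.cost)=40
  4: ids {2, 7, 9, 13} → SUM(m.cost)=241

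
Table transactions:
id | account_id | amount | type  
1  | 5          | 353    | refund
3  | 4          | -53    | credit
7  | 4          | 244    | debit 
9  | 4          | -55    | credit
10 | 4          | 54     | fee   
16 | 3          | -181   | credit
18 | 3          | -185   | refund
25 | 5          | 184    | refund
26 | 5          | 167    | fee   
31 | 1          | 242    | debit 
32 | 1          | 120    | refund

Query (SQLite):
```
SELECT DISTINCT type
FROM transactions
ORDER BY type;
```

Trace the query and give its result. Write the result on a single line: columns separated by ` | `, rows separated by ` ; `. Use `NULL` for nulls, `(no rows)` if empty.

credit ; debit ; fee ; refund

Collect distinct type values from transactions.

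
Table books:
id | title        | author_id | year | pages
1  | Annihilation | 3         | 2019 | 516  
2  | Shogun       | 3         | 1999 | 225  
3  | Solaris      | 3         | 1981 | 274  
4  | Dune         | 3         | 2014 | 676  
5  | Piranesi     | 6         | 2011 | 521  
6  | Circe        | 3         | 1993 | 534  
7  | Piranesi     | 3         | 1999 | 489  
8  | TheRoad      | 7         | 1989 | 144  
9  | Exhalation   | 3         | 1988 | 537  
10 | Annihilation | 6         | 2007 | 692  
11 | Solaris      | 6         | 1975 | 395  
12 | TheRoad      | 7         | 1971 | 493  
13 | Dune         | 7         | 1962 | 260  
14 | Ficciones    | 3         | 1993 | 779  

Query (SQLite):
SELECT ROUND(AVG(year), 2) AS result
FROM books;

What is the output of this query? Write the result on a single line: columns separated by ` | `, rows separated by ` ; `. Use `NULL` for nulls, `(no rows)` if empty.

1992.93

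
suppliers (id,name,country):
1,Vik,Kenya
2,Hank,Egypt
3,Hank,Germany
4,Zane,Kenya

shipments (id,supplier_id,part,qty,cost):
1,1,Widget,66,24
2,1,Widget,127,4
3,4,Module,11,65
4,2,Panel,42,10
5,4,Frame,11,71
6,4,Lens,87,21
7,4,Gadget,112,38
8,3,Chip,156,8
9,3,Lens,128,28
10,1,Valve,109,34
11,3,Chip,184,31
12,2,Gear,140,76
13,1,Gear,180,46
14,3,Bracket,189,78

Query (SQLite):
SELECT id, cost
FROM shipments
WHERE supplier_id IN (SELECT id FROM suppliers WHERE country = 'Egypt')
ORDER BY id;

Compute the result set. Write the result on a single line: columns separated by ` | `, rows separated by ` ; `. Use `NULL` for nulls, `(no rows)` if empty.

4 | 10 ; 12 | 76

Inner query: suppliers.id where country = 'Egypt'.
Outer: keep shipments rows whose supplier_id is in that set.
Inner query → {2}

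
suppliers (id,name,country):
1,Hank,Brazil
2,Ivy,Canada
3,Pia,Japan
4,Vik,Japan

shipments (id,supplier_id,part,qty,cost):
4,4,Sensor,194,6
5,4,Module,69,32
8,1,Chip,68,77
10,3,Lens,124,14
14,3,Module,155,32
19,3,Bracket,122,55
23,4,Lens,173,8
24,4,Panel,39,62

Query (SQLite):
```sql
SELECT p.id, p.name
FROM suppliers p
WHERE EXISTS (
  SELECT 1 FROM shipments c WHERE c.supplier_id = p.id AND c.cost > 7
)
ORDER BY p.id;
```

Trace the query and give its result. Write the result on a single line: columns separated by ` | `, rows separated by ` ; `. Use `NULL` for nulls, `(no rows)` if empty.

1 | Hank ; 3 | Pia ; 4 | Vik

For each suppliers row, check whether any shipments with matching supplier_id has cost > 7.
Keep rows where that is true.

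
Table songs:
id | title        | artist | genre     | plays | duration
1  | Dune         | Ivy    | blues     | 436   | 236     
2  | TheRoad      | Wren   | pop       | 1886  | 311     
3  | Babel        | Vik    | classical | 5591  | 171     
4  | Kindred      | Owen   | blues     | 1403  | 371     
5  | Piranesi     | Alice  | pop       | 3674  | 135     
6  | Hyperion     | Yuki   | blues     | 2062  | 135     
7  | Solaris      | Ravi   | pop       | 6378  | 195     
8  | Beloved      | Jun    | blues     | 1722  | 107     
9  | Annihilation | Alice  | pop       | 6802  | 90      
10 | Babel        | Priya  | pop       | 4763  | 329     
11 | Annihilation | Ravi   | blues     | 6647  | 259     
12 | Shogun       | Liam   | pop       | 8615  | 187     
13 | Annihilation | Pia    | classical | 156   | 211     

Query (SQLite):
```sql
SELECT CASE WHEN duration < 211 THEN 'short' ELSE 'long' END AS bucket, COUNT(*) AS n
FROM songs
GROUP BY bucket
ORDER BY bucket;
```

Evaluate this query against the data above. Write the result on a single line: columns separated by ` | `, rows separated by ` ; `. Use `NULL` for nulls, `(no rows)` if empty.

long | 6 ; short | 7

Bucket rows by duration < 211 → 'short' else 'long'; count each bucket.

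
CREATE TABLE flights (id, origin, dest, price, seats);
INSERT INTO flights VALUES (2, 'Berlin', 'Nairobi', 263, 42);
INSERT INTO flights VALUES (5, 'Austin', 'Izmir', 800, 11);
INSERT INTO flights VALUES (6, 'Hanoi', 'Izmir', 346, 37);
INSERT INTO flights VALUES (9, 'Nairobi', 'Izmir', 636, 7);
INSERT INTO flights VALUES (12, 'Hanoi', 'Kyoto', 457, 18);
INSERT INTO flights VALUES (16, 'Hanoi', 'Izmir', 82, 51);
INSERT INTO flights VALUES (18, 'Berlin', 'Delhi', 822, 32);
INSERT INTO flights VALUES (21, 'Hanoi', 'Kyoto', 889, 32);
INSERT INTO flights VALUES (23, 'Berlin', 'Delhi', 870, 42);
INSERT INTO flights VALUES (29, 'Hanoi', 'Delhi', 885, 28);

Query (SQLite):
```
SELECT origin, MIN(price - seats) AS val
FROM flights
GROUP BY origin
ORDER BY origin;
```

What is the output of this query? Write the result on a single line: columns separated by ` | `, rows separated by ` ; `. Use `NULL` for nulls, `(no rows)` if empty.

For each row compute price - seats.
Group by origin; take MIN of the expression per group.
  Austin: ids {5} → MIN(price - seats)=789
  Berlin: ids {2, 18, 23} → MIN(price - seats)=221
  Hanoi: ids {6, 12, 16, 21, 29} → MIN(price - seats)=31
  Nairobi: ids {9} → MIN(price - seats)=629

Austin | 789 ; Berlin | 221 ; Hanoi | 31 ; Nairobi | 629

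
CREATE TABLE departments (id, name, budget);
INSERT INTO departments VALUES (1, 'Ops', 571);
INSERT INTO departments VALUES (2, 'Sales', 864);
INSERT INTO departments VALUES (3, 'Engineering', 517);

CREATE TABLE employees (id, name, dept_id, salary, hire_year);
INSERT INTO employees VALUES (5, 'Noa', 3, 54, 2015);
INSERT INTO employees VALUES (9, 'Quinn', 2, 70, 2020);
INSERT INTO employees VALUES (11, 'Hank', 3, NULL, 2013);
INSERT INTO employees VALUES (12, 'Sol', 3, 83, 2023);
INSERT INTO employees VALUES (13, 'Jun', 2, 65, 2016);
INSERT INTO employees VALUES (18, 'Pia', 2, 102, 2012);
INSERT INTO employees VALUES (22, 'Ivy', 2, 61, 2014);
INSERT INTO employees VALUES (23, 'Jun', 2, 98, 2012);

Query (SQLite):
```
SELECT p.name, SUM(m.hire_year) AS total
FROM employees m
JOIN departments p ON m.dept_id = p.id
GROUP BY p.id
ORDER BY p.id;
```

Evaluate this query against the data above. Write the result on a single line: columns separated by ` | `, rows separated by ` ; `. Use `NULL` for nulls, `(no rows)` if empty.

Sales | 10074 ; Engineering | 6051

Join each employees row to its departments via dept_id.
Group joined rows by departments.id; compute SUM(m.hire_year) per group.
  2: ids {9, 13, 18, 22, 23} → SUM(m.hire_year)=10074
  3: ids {5, 11, 12} → SUM(m.hire_year)=6051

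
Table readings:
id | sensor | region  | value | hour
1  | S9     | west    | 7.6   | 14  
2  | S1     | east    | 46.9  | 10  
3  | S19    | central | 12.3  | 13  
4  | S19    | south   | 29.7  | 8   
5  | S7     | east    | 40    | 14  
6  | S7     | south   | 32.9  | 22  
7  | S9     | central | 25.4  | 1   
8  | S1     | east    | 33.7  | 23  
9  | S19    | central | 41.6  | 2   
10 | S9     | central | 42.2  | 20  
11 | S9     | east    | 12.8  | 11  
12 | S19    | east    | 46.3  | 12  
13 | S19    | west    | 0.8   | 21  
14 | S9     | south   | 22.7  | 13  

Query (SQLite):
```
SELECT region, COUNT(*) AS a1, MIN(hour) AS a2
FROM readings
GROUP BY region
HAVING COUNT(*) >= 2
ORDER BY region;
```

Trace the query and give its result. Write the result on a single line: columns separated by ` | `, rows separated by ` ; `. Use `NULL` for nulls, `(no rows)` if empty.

Group readings by region.
Per group compute: COUNT(*), MIN(hour).
HAVING: drop groups with fewer than 2 rows.
  central: ids {3, 7, 9, 10} → COUNT(*)=4, MIN(hour)=1
  east: ids {2, 5, 8, 11, 12} → COUNT(*)=5, MIN(hour)=10
  south: ids {4, 6, 14} → COUNT(*)=3, MIN(hour)=8
  west: ids {1, 13} → COUNT(*)=2, MIN(hour)=14

central | 4 | 1 ; east | 5 | 10 ; south | 3 | 8 ; west | 2 | 14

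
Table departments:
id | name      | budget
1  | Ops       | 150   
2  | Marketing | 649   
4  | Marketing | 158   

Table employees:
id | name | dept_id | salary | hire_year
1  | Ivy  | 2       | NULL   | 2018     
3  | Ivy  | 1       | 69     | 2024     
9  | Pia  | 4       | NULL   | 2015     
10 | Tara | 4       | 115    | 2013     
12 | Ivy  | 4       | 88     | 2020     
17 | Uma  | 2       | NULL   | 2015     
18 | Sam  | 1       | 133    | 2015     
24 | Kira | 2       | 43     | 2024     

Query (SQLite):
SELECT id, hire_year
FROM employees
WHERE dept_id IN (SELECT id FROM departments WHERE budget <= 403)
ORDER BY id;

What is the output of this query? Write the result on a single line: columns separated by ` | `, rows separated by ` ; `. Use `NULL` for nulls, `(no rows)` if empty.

3 | 2024 ; 9 | 2015 ; 10 | 2013 ; 12 | 2020 ; 18 | 2015

Inner query: departments.id where budget <= 403.
Outer: keep employees rows whose dept_id is in that set.
Inner query → {1, 4}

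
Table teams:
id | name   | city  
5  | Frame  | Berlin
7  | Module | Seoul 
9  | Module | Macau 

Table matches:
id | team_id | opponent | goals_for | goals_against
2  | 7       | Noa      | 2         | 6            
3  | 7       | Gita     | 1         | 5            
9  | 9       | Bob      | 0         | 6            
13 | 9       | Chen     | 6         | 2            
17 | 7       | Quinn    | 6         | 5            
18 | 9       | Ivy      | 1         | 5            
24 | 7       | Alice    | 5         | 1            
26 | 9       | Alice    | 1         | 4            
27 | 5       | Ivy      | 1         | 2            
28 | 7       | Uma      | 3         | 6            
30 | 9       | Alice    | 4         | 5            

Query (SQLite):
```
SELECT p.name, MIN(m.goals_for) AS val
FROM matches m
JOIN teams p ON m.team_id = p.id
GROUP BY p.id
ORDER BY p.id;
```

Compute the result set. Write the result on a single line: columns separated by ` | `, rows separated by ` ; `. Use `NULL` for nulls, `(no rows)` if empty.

Join each matches row to its teams via team_id.
Group joined rows by teams.id; compute MIN(m.goals_for) per group.
  5: ids {27} → MIN(m.goals_for)=1
  7: ids {2, 3, 17, 24, 28} → MIN(m.goals_for)=1
  9: ids {9, 13, 18, 26, 30} → MIN(m.goals_for)=0

Frame | 1 ; Module | 1 ; Module | 0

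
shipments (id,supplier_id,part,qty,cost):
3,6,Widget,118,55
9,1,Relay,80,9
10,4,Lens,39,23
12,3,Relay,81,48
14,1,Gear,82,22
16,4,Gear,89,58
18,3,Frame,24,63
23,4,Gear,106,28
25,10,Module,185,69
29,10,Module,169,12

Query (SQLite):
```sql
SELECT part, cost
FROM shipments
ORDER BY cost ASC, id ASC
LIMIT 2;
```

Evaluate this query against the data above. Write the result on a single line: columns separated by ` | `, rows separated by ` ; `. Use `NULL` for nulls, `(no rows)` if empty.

Relay | 9 ; Module | 12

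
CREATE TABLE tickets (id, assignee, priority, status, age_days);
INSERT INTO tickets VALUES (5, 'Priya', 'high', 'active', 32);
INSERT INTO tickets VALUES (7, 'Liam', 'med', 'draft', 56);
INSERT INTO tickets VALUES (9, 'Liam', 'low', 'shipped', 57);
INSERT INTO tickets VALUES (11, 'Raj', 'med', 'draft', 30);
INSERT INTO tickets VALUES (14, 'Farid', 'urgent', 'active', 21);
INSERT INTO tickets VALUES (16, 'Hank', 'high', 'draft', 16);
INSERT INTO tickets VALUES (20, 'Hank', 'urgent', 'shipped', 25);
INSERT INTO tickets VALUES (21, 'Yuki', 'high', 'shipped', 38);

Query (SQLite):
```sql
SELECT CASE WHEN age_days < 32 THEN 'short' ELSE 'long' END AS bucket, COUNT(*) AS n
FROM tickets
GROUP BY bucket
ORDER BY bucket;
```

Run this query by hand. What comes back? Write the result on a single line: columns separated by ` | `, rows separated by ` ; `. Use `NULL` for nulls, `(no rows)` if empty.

Bucket rows by age_days < 32 → 'short' else 'long'; count each bucket.

long | 4 ; short | 4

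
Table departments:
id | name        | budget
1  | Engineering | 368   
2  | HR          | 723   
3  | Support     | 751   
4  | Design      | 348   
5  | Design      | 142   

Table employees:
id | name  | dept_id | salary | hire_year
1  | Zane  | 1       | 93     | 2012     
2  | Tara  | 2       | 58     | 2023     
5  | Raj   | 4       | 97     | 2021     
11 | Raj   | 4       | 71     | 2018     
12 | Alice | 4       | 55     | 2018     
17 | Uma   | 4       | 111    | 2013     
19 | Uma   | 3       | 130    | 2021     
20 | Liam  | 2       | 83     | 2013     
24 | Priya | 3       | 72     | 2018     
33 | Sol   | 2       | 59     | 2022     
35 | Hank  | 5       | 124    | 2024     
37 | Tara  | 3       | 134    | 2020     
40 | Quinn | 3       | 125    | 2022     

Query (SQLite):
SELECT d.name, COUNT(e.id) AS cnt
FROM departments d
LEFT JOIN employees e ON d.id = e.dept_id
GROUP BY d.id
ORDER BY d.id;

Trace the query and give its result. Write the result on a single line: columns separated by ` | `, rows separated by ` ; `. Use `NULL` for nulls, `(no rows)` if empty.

LEFT JOIN keeps every departments row; unmatched ones get NULL for employees columns.
Group by departments.id and compute COUNT(e.id). COUNT(col) of an all-NULL group is 0.
  1: ids {1} → COUNT(e.id)=1
  2: ids {2, 20, 33} → COUNT(e.id)=3
  3: ids {19, 24, 37, 40} → COUNT(e.id)=4
  4: ids {5, 11, 12, 17} → COUNT(e.id)=4
  5: ids {35} → COUNT(e.id)=1

Engineering | 1 ; HR | 3 ; Support | 4 ; Design | 4 ; Design | 1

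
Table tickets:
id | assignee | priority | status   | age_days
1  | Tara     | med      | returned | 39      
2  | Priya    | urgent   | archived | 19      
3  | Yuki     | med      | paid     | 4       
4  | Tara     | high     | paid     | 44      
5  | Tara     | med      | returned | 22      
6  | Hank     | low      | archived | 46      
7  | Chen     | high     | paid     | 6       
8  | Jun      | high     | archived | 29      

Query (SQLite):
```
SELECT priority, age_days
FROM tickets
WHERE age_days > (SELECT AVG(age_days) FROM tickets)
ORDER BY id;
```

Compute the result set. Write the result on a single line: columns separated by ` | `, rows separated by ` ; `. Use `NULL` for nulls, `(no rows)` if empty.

Scalar subquery: AVG(age_days) over all tickets rows = 26.125.
Keep rows where age_days > that value.

med | 39 ; high | 44 ; low | 46 ; high | 29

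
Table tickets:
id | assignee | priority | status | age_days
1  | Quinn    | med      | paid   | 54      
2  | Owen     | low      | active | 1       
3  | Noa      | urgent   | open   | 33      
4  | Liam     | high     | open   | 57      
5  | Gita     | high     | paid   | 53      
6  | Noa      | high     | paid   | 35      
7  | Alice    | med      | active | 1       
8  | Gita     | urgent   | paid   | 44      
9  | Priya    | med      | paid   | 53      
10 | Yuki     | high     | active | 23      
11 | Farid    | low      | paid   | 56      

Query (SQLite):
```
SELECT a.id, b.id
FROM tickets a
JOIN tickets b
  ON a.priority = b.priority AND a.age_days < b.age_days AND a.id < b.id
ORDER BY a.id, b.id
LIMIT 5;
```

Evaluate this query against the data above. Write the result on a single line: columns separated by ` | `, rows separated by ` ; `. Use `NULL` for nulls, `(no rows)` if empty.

2 | 11 ; 3 | 8 ; 7 | 9

Pairs (a,b) with same priority, a.age_days < b.age_days, a.id < b.id.
priority groups: high:{4,5,6,10} low:{2,11} med:{1,7,9} urgent:{3,8}
Ordered by (a.id, b.id); first 5.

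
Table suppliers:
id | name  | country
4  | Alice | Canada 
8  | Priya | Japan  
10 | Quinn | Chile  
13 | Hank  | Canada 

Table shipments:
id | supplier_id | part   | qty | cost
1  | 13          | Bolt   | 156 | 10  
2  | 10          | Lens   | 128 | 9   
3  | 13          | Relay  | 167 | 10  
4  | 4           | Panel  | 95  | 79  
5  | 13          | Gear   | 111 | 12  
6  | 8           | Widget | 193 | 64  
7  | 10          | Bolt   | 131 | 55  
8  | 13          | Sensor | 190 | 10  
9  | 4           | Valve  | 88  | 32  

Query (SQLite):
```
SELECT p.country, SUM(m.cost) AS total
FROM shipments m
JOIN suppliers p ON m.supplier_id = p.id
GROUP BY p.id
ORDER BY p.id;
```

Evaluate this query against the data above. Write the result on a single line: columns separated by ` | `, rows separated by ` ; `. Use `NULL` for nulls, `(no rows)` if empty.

Canada | 111 ; Japan | 64 ; Chile | 64 ; Canada | 42

Join each shipments row to its suppliers via supplier_id.
Group joined rows by suppliers.id; compute SUM(m.cost) per group.
  4: ids {4, 9} → SUM(m.cost)=111
  8: ids {6} → SUM(m.cost)=64
  10: ids {2, 7} → SUM(m.cost)=64
  13: ids {1, 3, 5, 8} → SUM(m.cost)=42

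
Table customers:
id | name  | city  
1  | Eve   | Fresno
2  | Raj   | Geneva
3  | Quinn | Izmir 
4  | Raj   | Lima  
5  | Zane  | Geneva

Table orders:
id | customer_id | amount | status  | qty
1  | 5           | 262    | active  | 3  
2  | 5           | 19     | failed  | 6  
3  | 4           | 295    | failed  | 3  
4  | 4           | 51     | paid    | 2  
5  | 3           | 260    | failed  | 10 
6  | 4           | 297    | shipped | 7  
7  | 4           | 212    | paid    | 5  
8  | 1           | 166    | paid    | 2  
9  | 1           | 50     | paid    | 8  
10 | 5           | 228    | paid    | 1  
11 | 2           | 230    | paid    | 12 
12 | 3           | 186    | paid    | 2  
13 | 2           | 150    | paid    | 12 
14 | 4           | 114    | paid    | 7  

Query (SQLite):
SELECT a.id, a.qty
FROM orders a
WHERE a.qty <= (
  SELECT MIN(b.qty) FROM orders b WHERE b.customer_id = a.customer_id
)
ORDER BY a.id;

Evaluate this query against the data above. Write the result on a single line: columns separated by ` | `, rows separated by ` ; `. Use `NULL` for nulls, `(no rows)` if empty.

For each orders row a, compute MIN(qty) over rows sharing a.customer_id.
Keep row a if a.qty <= that per-group MIN.
  customer_id=1: MIN(qty) = 2
  customer_id=2: MIN(qty) = 12
  customer_id=3: MIN(qty) = 2
  customer_id=4: MIN(qty) = 2
  customer_id=5: MIN(qty) = 1

4 | 2 ; 8 | 2 ; 10 | 1 ; 11 | 12 ; 12 | 2 ; 13 | 12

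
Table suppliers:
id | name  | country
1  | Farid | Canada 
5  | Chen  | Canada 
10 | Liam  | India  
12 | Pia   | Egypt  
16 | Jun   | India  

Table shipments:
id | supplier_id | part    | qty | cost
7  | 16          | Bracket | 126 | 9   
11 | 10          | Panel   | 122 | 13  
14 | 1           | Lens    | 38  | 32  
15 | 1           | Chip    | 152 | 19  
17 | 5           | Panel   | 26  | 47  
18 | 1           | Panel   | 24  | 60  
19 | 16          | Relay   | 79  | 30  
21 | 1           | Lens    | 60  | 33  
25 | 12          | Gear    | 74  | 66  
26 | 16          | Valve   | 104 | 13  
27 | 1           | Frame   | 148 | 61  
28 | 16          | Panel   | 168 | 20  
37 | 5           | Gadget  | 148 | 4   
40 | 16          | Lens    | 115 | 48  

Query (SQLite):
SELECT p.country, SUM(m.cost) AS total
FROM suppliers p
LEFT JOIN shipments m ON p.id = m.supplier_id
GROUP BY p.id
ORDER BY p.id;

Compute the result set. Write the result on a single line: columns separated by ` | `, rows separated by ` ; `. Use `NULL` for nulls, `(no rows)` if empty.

Canada | 205 ; Canada | 51 ; India | 13 ; Egypt | 66 ; India | 120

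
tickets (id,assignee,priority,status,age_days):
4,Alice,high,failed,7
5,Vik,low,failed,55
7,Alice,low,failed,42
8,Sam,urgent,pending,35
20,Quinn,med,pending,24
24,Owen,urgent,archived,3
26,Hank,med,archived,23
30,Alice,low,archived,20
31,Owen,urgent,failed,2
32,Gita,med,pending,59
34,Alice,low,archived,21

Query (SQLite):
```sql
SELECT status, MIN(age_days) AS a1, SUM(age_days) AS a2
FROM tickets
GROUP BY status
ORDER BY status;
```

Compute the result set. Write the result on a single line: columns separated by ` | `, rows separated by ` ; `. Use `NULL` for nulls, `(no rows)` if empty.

Group tickets by status.
Per group compute: MIN(age_days), SUM(age_days).
  archived: ids {24, 26, 30, 34} → MIN(age_days)=3, SUM(age_days)=67
  failed: ids {4, 5, 7, 31} → MIN(age_days)=2, SUM(age_days)=106
  pending: ids {8, 20, 32} → MIN(age_days)=24, SUM(age_days)=118

archived | 3 | 67 ; failed | 2 | 106 ; pending | 24 | 118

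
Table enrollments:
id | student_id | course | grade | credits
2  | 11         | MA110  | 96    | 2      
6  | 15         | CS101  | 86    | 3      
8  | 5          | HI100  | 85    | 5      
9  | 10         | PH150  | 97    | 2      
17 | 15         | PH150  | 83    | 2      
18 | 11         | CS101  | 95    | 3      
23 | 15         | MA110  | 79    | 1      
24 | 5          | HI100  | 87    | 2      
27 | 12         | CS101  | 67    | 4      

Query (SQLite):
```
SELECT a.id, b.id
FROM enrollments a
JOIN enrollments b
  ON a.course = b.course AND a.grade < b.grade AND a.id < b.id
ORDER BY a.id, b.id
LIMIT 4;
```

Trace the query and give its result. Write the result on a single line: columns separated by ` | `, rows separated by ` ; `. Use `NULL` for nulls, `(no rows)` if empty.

Pairs (a,b) with same course, a.grade < b.grade, a.id < b.id.
course groups: CS101:{6,18,27} HI100:{8,24} MA110:{2,23} PH150:{9,17}
Ordered by (a.id, b.id); first 4.

6 | 18 ; 8 | 24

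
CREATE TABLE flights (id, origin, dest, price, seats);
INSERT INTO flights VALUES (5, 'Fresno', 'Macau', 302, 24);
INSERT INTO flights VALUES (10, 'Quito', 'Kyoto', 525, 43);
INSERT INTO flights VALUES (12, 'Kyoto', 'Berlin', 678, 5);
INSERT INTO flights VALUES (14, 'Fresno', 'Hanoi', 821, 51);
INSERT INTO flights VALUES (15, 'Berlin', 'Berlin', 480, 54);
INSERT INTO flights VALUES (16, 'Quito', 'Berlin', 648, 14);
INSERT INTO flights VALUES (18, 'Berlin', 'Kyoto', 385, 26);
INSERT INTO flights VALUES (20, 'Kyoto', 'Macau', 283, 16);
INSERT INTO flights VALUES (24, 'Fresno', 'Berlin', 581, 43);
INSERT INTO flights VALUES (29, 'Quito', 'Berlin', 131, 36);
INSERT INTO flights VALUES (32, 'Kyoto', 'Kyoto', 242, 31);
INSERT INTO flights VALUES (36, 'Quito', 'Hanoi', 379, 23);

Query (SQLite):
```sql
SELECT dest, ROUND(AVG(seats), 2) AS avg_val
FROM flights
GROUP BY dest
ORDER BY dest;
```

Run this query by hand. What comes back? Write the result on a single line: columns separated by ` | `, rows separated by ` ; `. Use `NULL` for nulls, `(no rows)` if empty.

Berlin | 30.4 ; Hanoi | 37 ; Kyoto | 33.33 ; Macau | 20

Partition flights by dest; compute ROUND(AVG(seats), 2) within each group.
  Berlin: ids {12, 15, 16, 24, 29} → ROUND(AVG(seats), 2)=30.4
  Hanoi: ids {14, 36} → ROUND(AVG(seats), 2)=37
  Kyoto: ids {10, 18, 32} → ROUND(AVG(seats), 2)=33.33
  Macau: ids {5, 20} → ROUND(AVG(seats), 2)=20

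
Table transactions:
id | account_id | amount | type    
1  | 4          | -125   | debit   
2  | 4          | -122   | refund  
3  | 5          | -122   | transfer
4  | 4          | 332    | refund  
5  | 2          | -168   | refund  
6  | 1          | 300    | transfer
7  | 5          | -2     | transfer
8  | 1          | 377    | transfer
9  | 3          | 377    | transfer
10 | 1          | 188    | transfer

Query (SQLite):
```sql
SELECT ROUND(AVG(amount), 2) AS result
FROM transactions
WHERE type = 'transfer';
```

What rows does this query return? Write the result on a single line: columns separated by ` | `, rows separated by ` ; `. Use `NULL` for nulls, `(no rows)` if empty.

Rows where type='transfer' → amount values: [-122, 300, -2, 377, 377, 188].
AVG = 1118 / 6 (rounded to 2 dp).

186.33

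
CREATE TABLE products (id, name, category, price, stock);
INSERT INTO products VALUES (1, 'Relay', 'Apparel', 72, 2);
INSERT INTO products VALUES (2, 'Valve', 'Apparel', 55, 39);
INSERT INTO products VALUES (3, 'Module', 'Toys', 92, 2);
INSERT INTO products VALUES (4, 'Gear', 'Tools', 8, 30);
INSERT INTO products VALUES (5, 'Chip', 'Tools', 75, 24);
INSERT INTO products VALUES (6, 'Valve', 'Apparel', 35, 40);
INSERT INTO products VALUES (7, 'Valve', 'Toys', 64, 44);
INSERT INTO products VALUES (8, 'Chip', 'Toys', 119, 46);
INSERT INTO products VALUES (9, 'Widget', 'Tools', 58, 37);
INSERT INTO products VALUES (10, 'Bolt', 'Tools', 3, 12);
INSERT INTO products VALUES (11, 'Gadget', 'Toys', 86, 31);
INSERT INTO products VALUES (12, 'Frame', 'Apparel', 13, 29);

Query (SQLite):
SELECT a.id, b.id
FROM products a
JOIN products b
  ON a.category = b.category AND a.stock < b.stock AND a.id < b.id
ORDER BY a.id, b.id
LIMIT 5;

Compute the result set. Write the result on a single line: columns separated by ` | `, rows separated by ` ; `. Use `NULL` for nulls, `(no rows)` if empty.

1 | 2 ; 1 | 6 ; 1 | 12 ; 2 | 6 ; 3 | 7

Pairs (a,b) with same category, a.stock < b.stock, a.id < b.id.
category groups: Apparel:{1,2,6,12} Tools:{4,5,9,10} Toys:{3,7,8,11}
Ordered by (a.id, b.id); first 5.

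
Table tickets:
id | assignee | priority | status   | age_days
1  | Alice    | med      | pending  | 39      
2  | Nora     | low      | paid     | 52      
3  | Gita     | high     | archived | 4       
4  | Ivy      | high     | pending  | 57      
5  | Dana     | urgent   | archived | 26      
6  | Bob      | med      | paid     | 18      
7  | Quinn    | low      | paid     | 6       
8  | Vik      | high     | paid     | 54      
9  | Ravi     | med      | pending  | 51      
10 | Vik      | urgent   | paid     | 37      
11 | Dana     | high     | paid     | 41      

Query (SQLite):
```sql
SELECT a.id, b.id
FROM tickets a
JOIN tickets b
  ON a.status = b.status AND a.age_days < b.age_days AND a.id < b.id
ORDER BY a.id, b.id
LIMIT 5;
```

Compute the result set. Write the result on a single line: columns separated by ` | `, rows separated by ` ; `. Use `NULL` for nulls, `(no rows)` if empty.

1 | 4 ; 1 | 9 ; 2 | 8 ; 3 | 5 ; 6 | 8

Pairs (a,b) with same status, a.age_days < b.age_days, a.id < b.id.
status groups: archived:{3,5} paid:{2,6,7,8,10,11} pending:{1,4,9}
Ordered by (a.id, b.id); first 5.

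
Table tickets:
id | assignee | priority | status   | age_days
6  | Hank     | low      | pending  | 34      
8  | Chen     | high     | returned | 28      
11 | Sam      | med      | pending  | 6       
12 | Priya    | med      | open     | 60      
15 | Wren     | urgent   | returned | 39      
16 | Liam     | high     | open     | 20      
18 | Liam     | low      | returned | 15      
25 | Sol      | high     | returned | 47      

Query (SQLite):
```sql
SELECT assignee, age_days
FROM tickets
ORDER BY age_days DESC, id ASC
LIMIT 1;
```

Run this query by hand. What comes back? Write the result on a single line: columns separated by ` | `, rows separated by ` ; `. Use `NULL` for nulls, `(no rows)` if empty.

Priya | 60

Sort by age_days desc, tiebreak id asc: (60, id=12), (47, id=25), (39, id=15), (34, id=6) …. Take first 1.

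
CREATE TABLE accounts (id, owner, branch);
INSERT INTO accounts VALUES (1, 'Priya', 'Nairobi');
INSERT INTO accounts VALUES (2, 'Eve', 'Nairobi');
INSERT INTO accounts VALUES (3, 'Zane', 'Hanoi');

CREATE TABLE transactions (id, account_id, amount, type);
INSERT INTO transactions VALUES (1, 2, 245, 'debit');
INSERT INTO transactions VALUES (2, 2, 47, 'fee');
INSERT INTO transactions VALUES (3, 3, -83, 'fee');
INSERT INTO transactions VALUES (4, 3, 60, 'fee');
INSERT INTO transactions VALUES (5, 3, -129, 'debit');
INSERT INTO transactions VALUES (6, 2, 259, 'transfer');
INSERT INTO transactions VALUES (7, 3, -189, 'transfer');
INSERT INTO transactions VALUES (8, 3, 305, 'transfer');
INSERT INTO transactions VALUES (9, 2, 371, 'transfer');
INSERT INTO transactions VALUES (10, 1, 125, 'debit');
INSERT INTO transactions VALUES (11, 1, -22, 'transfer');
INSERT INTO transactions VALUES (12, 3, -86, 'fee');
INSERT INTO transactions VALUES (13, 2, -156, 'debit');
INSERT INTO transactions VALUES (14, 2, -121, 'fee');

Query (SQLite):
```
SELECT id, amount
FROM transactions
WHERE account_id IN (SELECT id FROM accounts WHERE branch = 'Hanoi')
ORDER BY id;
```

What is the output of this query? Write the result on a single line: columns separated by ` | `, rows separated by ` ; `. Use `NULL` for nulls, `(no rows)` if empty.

3 | -83 ; 4 | 60 ; 5 | -129 ; 7 | -189 ; 8 | 305 ; 12 | -86

Inner query: accounts.id where branch = 'Hanoi'.
Outer: keep transactions rows whose account_id is in that set.
Inner query → {3}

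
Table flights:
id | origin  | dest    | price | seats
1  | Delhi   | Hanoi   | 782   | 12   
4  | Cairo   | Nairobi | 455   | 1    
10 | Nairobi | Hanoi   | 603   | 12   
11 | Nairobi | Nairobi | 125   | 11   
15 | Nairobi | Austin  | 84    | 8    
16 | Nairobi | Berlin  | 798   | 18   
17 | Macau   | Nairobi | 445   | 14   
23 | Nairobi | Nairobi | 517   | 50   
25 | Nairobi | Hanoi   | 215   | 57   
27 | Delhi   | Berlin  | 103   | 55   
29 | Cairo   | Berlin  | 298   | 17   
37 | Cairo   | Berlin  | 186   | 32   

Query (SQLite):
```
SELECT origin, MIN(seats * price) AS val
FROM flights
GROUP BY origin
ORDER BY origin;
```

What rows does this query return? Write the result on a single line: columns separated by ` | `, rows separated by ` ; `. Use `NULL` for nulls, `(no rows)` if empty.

For each row compute seats * price.
Group by origin; take MIN of the expression per group.
  Cairo: ids {4, 29, 37} → MIN(seats * price)=455
  Delhi: ids {1, 27} → MIN(seats * price)=5665
  Macau: ids {17} → MIN(seats * price)=6230
  Nairobi: ids {10, 11, 15, 16, 23, 25} → MIN(seats * price)=672

Cairo | 455 ; Delhi | 5665 ; Macau | 6230 ; Nairobi | 672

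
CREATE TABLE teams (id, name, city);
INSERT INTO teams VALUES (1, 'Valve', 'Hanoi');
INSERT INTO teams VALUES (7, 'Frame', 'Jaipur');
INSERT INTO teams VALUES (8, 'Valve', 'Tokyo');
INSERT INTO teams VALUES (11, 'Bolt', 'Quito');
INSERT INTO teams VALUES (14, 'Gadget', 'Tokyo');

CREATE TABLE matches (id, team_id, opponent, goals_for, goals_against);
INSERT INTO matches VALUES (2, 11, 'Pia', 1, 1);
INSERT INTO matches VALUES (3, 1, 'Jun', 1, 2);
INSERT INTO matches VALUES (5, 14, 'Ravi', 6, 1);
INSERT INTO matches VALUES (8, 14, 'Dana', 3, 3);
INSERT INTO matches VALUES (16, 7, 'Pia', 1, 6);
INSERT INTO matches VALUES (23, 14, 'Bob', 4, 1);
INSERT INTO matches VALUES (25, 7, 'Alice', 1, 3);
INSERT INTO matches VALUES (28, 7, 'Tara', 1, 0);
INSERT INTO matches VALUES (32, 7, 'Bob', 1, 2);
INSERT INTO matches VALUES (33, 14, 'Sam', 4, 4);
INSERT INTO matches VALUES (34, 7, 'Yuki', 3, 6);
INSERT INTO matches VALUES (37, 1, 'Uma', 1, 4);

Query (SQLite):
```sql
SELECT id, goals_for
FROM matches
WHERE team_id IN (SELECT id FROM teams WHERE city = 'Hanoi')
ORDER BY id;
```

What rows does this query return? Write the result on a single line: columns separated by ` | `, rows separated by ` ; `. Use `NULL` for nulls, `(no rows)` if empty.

Inner query: teams.id where city = 'Hanoi'.
Outer: keep matches rows whose team_id is in that set.
Inner query → {1}

3 | 1 ; 37 | 1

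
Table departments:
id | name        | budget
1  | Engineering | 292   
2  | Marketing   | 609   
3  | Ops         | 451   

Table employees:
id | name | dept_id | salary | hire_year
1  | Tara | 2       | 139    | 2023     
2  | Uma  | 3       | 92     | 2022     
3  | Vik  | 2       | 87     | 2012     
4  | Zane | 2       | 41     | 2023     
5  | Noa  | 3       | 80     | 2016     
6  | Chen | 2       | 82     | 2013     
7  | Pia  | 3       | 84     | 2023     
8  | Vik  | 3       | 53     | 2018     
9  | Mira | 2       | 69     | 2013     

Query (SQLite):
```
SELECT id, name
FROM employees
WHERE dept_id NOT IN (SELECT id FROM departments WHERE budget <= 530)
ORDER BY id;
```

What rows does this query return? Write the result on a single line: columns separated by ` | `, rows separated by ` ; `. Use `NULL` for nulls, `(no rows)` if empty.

1 | Tara ; 3 | Vik ; 4 | Zane ; 6 | Chen ; 9 | Mira

Inner query: departments.id where budget <= 530.
Outer: keep employees rows whose dept_id is not in that set.
Inner query → {1, 3}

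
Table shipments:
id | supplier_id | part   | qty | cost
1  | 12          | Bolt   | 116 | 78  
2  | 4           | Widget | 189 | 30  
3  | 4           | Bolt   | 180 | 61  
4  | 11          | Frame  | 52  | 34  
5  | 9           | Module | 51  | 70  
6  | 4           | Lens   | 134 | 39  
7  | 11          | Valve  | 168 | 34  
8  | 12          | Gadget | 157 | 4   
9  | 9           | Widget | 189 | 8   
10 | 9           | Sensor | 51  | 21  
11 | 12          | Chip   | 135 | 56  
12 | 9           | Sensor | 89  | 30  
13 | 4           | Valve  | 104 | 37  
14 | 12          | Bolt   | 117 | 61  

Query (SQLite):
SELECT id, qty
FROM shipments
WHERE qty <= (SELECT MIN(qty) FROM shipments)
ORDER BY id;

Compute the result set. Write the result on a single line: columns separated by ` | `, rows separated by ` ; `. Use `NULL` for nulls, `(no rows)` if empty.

5 | 51 ; 10 | 51

Scalar subquery: MIN(qty) over all shipments rows = 51.
Keep rows where qty <= that value.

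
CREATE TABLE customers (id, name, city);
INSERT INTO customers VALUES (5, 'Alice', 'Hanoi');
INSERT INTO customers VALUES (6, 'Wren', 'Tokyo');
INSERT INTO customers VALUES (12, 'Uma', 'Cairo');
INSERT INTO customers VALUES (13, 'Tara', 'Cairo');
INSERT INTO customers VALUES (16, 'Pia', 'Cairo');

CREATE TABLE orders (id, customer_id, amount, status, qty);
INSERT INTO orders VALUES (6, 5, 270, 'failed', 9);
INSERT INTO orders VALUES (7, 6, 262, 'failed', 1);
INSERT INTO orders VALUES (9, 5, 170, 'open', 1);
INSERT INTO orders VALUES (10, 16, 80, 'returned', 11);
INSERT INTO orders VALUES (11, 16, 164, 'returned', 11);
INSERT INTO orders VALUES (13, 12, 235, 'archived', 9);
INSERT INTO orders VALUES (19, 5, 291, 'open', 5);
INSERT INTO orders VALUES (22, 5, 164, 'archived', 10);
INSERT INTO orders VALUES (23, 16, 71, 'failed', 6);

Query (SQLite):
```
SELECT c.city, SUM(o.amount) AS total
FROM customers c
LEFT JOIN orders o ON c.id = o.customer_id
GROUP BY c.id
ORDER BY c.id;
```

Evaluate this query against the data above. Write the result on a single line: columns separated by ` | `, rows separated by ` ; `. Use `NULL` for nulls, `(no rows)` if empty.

LEFT JOIN keeps every customers row; unmatched ones get NULL for orders columns.
Group by customers.id and compute SUM(o.amount). SUM over an all-NULL group is NULL.
  5: ids {6, 9, 19, 22} → SUM(o.amount)=895
  6: ids {7} → SUM(o.amount)=262
  12: ids {13} → SUM(o.amount)=235
  13: ids {—} → SUM(o.amount)=NULL
  16: ids {10, 11, 23} → SUM(o.amount)=315

Hanoi | 895 ; Tokyo | 262 ; Cairo | 235 ; Cairo | NULL ; Cairo | 315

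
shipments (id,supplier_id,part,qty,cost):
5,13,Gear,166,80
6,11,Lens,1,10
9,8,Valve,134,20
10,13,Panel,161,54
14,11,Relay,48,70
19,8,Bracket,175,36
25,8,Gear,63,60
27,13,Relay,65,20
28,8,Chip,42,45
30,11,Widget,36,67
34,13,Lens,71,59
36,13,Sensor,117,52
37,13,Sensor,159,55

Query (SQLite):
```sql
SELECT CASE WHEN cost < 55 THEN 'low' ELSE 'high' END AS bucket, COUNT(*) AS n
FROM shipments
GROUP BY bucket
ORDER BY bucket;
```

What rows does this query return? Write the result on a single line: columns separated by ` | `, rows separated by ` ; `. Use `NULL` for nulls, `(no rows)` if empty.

high | 6 ; low | 7

Bucket rows by cost < 55 → 'low' else 'high'; count each bucket.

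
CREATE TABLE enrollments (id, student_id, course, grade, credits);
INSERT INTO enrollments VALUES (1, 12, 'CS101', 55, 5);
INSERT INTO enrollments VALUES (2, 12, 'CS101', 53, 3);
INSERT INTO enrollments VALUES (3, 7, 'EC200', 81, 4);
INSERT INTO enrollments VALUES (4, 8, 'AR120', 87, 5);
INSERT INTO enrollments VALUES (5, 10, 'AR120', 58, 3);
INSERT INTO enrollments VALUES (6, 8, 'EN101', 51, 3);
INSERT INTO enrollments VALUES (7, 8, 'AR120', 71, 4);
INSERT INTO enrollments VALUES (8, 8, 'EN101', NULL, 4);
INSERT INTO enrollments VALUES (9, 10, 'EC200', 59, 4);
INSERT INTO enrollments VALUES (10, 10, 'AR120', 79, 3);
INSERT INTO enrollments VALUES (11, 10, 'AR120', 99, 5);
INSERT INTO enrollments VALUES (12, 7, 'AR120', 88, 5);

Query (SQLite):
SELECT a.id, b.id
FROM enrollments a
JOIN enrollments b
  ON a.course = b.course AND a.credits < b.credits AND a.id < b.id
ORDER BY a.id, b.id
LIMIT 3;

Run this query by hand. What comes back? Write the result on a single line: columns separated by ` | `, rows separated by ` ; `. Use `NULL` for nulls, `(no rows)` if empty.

5 | 7 ; 5 | 11 ; 5 | 12

Pairs (a,b) with same course, a.credits < b.credits, a.id < b.id.
course groups: AR120:{4,5,7,10,11,12} CS101:{1,2} EC200:{3,9} EN101:{6,8}
Ordered by (a.id, b.id); first 3.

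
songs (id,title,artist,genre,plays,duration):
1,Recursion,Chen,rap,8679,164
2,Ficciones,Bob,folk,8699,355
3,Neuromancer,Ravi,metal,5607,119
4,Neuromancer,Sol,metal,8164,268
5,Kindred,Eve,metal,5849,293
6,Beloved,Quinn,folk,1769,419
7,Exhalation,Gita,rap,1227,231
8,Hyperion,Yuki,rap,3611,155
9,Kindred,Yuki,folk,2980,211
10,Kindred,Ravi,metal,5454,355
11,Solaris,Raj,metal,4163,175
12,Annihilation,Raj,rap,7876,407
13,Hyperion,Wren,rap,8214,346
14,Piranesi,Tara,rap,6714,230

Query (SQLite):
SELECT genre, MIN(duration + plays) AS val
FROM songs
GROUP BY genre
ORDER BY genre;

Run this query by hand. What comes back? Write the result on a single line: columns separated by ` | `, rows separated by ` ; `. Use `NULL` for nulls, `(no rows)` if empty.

For each row compute duration + plays.
Group by genre; take MIN of the expression per group.
  folk: ids {2, 6, 9} → MIN(duration + plays)=2188
  metal: ids {3, 4, 5, 10, 11} → MIN(duration + plays)=4338
  rap: ids {1, 7, 8, 12, 13, 14} → MIN(duration + plays)=1458

folk | 2188 ; metal | 4338 ; rap | 1458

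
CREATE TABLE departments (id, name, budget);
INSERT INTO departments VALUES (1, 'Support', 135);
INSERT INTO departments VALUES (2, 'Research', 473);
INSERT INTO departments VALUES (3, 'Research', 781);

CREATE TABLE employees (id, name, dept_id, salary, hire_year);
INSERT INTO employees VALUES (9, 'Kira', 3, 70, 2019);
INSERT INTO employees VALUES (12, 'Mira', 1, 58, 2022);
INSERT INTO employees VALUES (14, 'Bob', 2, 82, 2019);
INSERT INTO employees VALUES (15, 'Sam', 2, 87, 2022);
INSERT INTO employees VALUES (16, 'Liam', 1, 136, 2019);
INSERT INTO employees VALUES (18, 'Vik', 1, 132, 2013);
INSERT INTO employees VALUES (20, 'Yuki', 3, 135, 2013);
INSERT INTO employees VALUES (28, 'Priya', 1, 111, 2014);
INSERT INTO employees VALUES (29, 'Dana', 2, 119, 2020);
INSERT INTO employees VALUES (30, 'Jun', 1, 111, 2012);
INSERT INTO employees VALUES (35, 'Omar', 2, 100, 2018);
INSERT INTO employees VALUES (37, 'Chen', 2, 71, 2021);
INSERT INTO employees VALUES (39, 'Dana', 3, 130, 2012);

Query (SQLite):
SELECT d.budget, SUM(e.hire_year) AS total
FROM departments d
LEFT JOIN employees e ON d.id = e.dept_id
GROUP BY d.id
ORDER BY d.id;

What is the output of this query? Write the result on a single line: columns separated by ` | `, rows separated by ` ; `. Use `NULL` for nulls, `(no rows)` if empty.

LEFT JOIN keeps every departments row; unmatched ones get NULL for employees columns.
Group by departments.id and compute SUM(e.hire_year). SUM over an all-NULL group is NULL.
  1: ids {12, 16, 18, 28, 30} → SUM(e.hire_year)=10080
  2: ids {14, 15, 29, 35, 37} → SUM(e.hire_year)=10100
  3: ids {9, 20, 39} → SUM(e.hire_year)=6044

135 | 10080 ; 473 | 10100 ; 781 | 6044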